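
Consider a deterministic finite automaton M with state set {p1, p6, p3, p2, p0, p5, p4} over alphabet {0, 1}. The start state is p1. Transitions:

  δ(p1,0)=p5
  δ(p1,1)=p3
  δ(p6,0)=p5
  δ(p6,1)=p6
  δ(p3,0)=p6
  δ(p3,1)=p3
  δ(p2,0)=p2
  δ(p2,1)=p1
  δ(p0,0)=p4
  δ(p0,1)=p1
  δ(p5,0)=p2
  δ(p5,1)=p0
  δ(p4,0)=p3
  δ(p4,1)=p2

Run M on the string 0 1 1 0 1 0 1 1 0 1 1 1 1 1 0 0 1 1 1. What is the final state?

start at p1
read '0': p1 → p5
read '1': p5 → p0
read '1': p0 → p1
read '0': p1 → p5
read '1': p5 → p0
read '0': p0 → p4
read '1': p4 → p2
read '1': p2 → p1
read '0': p1 → p5
read '1': p5 → p0
read '1': p0 → p1
read '1': p1 → p3
read '1': p3 → p3
read '1': p3 → p3
read '0': p3 → p6
read '0': p6 → p5
read '1': p5 → p0
read '1': p0 → p1
read '1': p1 → p3

p3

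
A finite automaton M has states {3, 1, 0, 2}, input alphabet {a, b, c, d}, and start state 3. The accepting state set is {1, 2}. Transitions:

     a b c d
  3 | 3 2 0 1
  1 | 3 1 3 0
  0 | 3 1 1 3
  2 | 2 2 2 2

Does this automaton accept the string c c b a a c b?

Yes

start at 3
read 'c': 3 → 0
read 'c': 0 → 1
read 'b': 1 → 1
read 'a': 1 → 3
read 'a': 3 → 3
read 'c': 3 → 0
read 'b': 0 → 1
End state 1 is accepting.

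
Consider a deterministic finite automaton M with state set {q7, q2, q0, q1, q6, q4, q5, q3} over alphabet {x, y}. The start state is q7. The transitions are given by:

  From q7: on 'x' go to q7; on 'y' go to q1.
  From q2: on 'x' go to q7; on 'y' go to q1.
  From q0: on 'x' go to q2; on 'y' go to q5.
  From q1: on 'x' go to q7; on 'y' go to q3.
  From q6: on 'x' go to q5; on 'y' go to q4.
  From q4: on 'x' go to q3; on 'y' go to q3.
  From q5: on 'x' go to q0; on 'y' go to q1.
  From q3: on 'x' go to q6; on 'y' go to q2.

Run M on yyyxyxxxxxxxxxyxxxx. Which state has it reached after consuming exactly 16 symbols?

Trace: q7 -y-> q1 -y-> q3 -y-> q2 -x-> q7 -y-> q1 -x-> q7 -x-> q7 -x-> q7 -x-> q7 -x-> q7 -x-> q7 -x-> q7 -x-> q7 -x-> q7 -y-> q1 -x-> q7
After 16 symbols: q7.

q7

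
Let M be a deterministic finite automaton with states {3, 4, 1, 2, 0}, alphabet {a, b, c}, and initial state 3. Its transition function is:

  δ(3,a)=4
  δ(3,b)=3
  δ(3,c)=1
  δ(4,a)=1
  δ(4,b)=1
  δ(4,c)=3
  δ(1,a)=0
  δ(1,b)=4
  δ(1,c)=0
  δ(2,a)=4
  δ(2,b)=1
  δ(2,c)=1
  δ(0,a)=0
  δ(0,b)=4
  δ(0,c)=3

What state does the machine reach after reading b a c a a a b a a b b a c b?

Trace: 3 -b-> 3 -a-> 4 -c-> 3 -a-> 4 -a-> 1 -a-> 0 -b-> 4 -a-> 1 -a-> 0 -b-> 4 -b-> 1 -a-> 0 -c-> 3 -b-> 3

3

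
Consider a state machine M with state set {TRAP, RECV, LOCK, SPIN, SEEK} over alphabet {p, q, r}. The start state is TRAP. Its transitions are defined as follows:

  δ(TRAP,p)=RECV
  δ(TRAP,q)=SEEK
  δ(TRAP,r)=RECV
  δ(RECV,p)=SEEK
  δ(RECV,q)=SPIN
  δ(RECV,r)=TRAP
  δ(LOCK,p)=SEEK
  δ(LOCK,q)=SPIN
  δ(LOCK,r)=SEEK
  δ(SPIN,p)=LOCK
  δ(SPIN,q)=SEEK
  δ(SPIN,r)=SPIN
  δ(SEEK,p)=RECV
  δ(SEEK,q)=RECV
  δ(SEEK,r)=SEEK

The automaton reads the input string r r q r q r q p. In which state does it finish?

RECV

TRAP → RECV → TRAP → SEEK → SEEK → RECV → TRAP → SEEK → RECV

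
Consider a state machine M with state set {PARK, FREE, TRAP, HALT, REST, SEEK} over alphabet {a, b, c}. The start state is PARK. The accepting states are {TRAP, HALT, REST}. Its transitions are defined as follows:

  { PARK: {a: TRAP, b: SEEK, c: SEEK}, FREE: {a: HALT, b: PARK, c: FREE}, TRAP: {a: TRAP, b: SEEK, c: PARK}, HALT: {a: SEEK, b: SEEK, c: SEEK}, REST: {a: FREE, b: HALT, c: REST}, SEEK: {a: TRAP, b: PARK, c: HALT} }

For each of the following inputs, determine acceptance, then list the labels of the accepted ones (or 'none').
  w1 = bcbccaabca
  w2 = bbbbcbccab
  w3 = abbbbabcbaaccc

w1:
  start at PARK
  read 'b': PARK → SEEK
  read 'c': SEEK → HALT
  read 'b': HALT → SEEK
  read 'c': SEEK → HALT
  read 'c': HALT → SEEK
  read 'a': SEEK → TRAP
  read 'a': TRAP → TRAP
  read 'b': TRAP → SEEK
  read 'c': SEEK → HALT
  read 'a': HALT → SEEK
  end SEEK, rejected
w2:
  start at PARK
  read 'b': PARK → SEEK
  read 'b': SEEK → PARK
  read 'b': PARK → SEEK
  read 'b': SEEK → PARK
  read 'c': PARK → SEEK
  read 'b': SEEK → PARK
  read 'c': PARK → SEEK
  read 'c': SEEK → HALT
  read 'a': HALT → SEEK
  read 'b': SEEK → PARK
  end PARK, rejected
w3:
  start at PARK
  read 'a': PARK → TRAP
  read 'b': TRAP → SEEK
  read 'b': SEEK → PARK
  read 'b': PARK → SEEK
  read 'b': SEEK → PARK
  read 'a': PARK → TRAP
  read 'b': TRAP → SEEK
  read 'c': SEEK → HALT
  read 'b': HALT → SEEK
  read 'a': SEEK → TRAP
  read 'a': TRAP → TRAP
  read 'c': TRAP → PARK
  read 'c': PARK → SEEK
  read 'c': SEEK → HALT
  end HALT, accepted

w3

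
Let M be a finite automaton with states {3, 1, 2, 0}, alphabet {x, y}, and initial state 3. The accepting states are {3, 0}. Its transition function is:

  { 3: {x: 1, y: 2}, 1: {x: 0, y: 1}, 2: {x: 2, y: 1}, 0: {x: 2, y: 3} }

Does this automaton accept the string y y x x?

No

Trace: 3 -y-> 2 -y-> 1 -x-> 0 -x-> 2
End state 2 is not accepting.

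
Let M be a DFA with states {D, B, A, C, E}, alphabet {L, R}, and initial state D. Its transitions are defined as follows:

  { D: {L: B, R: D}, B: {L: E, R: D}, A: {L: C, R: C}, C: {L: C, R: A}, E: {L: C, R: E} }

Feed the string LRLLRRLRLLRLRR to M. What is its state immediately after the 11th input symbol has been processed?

A

Trace: D -L-> B -R-> D -L-> B -L-> E -R-> E -R-> E -L-> C -R-> A -L-> C -L-> C -R-> A
After 11 symbols: A.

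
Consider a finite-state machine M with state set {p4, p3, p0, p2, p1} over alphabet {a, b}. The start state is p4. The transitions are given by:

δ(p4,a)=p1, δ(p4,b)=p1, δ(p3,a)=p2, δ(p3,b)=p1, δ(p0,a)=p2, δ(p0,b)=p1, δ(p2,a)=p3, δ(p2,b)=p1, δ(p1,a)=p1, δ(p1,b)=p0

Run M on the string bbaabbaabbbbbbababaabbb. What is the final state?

p1

p4 → p1 → p0 → p2 → p3 → p1 → p0 → p2 → p3 → p1 → p0 → p1 → p0 → p1 → p0 → p2 → p1 → p1 → p0 → p2 → p3 → p1 → p0 → p1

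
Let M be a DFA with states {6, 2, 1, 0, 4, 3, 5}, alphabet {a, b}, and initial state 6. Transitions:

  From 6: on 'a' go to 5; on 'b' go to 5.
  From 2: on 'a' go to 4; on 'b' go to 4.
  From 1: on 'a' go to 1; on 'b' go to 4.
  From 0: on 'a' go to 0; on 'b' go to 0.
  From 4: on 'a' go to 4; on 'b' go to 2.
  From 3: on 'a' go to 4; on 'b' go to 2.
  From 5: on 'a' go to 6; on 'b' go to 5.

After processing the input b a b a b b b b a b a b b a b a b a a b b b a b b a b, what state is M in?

5

start at 6
read 'b': 6 → 5
read 'a': 5 → 6
read 'b': 6 → 5
read 'a': 5 → 6
read 'b': 6 → 5
read 'b': 5 → 5
read 'b': 5 → 5
read 'b': 5 → 5
read 'a': 5 → 6
read 'b': 6 → 5
read 'a': 5 → 6
read 'b': 6 → 5
read 'b': 5 → 5
read 'a': 5 → 6
read 'b': 6 → 5
read 'a': 5 → 6
read 'b': 6 → 5
read 'a': 5 → 6
read 'a': 6 → 5
read 'b': 5 → 5
read 'b': 5 → 5
read 'b': 5 → 5
read 'a': 5 → 6
read 'b': 6 → 5
read 'b': 5 → 5
read 'a': 5 → 6
read 'b': 6 → 5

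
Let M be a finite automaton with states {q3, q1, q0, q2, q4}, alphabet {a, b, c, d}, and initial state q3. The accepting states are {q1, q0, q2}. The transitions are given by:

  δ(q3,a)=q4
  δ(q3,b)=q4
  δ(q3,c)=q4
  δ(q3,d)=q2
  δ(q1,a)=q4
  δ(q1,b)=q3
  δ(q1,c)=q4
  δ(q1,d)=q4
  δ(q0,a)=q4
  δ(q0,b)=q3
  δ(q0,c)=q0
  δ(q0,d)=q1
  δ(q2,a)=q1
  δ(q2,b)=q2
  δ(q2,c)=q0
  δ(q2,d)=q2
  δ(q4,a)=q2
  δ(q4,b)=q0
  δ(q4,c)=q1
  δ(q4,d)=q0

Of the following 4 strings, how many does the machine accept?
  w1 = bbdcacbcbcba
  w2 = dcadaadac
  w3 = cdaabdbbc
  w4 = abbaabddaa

w1: q3 → q4 → q0 → q1 → q4 → q2 → q0 → q3 → q4 → q0 → q0 → q3 → q4  → end q4, rejected
w2: q3 → q2 → q0 → q4 → q0 → q4 → q2 → q2 → q1 → q4  → end q4, rejected
w3: q3 → q4 → q0 → q4 → q2 → q2 → q2 → q2 → q2 → q0  → end q0, accepted
w4: q3 → q4 → q0 → q3 → q4 → q2 → q2 → q2 → q2 → q1 → q4  → end q4, rejected

1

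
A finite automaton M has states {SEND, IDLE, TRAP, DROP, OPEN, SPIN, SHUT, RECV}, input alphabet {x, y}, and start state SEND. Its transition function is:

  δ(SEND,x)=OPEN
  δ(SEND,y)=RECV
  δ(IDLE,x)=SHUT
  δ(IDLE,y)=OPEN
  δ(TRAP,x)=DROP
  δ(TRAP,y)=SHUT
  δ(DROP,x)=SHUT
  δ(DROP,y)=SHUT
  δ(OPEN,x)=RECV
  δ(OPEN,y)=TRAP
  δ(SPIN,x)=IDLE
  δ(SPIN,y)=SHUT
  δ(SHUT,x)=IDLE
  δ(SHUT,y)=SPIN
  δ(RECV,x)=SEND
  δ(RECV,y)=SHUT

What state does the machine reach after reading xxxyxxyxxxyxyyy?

SHUT

Trace: SEND -x-> OPEN -x-> RECV -x-> SEND -y-> RECV -x-> SEND -x-> OPEN -y-> TRAP -x-> DROP -x-> SHUT -x-> IDLE -y-> OPEN -x-> RECV -y-> SHUT -y-> SPIN -y-> SHUT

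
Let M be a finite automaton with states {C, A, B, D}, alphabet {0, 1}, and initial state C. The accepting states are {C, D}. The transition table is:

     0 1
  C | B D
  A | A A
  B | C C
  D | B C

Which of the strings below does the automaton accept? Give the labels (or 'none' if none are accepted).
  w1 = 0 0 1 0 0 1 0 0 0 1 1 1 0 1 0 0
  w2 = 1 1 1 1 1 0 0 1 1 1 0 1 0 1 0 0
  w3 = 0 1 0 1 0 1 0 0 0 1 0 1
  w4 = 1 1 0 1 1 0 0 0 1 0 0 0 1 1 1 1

w1: Trace: C -0-> B -0-> C -1-> D -0-> B -0-> C -1-> D -0-> B -0-> C -0-> B -1-> C -1-> D -1-> C -0-> B -1-> C -0-> B -0-> C  → end C, accepted
w2: Trace: C -1-> D -1-> C -1-> D -1-> C -1-> D -0-> B -0-> C -1-> D -1-> C -1-> D -0-> B -1-> C -0-> B -1-> C -0-> B -0-> C  → end C, accepted
w3: Trace: C -0-> B -1-> C -0-> B -1-> C -0-> B -1-> C -0-> B -0-> C -0-> B -1-> C -0-> B -1-> C  → end C, accepted
w4: Trace: C -1-> D -1-> C -0-> B -1-> C -1-> D -0-> B -0-> C -0-> B -1-> C -0-> B -0-> C -0-> B -1-> C -1-> D -1-> C -1-> D  → end D, accepted

w1, w2, w3, w4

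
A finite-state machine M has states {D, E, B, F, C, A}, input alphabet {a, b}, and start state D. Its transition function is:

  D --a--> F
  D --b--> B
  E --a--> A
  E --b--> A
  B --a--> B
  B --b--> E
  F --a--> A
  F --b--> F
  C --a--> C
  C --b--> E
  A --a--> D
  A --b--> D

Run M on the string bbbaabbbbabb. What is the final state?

start at D
read 'b': D → B
read 'b': B → E
read 'b': E → A
read 'a': A → D
read 'a': D → F
read 'b': F → F
read 'b': F → F
read 'b': F → F
read 'b': F → F
read 'a': F → A
read 'b': A → D
read 'b': D → B

B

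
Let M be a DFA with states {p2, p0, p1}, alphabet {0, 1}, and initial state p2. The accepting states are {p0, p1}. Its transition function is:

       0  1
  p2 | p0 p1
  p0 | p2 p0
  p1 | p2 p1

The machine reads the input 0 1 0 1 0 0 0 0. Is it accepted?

p2 → p0 → p0 → p2 → p1 → p2 → p0 → p2 → p0
End state p0 is accepting.

Yes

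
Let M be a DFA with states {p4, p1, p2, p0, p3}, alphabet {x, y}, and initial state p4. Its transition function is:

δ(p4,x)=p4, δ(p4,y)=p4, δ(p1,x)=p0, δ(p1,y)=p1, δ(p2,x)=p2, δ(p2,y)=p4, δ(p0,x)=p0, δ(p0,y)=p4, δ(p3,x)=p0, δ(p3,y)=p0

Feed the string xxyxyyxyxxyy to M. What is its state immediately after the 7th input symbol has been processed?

p4

Trace: p4 -x-> p4 -x-> p4 -y-> p4 -x-> p4 -y-> p4 -y-> p4 -x-> p4
After 7 symbols: p4.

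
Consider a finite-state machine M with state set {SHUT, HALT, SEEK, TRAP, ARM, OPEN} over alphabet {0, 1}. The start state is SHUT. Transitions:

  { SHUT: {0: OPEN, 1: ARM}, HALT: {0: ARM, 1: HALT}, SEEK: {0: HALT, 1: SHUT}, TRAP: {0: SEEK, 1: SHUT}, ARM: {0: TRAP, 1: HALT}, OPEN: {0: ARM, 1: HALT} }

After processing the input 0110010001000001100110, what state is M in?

TRAP

start at SHUT
read '0': SHUT → OPEN
read '1': OPEN → HALT
read '1': HALT → HALT
read '0': HALT → ARM
read '0': ARM → TRAP
read '1': TRAP → SHUT
read '0': SHUT → OPEN
read '0': OPEN → ARM
read '0': ARM → TRAP
read '1': TRAP → SHUT
read '0': SHUT → OPEN
read '0': OPEN → ARM
read '0': ARM → TRAP
read '0': TRAP → SEEK
read '0': SEEK → HALT
read '1': HALT → HALT
read '1': HALT → HALT
read '0': HALT → ARM
read '0': ARM → TRAP
read '1': TRAP → SHUT
read '1': SHUT → ARM
read '0': ARM → TRAP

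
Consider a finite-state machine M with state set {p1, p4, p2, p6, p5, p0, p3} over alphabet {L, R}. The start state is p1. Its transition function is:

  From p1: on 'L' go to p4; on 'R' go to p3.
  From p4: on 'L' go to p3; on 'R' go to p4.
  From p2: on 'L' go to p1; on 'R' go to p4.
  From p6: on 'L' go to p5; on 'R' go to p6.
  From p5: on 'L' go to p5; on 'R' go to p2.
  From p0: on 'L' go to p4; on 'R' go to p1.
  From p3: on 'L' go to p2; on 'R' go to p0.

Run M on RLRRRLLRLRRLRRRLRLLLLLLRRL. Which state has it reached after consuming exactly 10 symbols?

p1 → p3 → p2 → p4 → p4 → p4 → p3 → p2 → p4 → p3 → p0
After 10 symbols: p0.

p0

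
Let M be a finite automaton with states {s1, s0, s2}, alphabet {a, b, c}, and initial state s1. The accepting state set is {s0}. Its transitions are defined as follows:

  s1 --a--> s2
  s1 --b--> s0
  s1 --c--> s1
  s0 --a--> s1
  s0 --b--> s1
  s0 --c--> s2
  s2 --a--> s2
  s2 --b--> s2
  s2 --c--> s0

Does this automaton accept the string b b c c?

No

Trace: s1 -b-> s0 -b-> s1 -c-> s1 -c-> s1
End state s1 is not accepting.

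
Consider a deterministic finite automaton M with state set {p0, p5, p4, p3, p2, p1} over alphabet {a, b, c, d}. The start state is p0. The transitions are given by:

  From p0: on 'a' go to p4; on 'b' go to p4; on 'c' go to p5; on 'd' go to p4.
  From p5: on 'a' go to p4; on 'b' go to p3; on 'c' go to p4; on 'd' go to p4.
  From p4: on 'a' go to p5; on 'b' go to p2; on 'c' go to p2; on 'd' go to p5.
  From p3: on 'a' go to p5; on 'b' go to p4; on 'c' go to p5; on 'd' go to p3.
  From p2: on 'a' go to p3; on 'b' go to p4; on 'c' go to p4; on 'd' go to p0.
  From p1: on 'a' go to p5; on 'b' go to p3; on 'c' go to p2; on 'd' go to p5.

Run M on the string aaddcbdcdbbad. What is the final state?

p4

Trace: p0 -a-> p4 -a-> p5 -d-> p4 -d-> p5 -c-> p4 -b-> p2 -d-> p0 -c-> p5 -d-> p4 -b-> p2 -b-> p4 -a-> p5 -d-> p4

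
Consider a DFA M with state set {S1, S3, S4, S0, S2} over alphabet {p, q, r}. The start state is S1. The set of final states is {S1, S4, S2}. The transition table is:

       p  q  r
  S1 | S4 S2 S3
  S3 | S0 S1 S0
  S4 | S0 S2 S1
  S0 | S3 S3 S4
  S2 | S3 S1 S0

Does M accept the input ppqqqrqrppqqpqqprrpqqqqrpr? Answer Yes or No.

start at S1
read 'p': S1 → S4
read 'p': S4 → S0
read 'q': S0 → S3
read 'q': S3 → S1
read 'q': S1 → S2
read 'r': S2 → S0
read 'q': S0 → S3
read 'r': S3 → S0
read 'p': S0 → S3
read 'p': S3 → S0
read 'q': S0 → S3
read 'q': S3 → S1
read 'p': S1 → S4
read 'q': S4 → S2
read 'q': S2 → S1
read 'p': S1 → S4
read 'r': S4 → S1
read 'r': S1 → S3
read 'p': S3 → S0
read 'q': S0 → S3
read 'q': S3 → S1
read 'q': S1 → S2
read 'q': S2 → S1
read 'r': S1 → S3
read 'p': S3 → S0
read 'r': S0 → S4
End state S4 is accepting.

Yes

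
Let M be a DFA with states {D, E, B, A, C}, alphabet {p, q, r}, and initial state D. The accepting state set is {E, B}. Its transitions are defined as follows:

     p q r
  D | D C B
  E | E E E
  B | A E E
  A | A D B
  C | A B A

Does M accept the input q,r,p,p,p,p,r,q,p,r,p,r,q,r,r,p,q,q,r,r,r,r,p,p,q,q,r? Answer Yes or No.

Trace: D -q-> C -r-> A -p-> A -p-> A -p-> A -p-> A -r-> B -q-> E -p-> E -r-> E -p-> E -r-> E -q-> E -r-> E -r-> E -p-> E -q-> E -q-> E -r-> E -r-> E -r-> E -r-> E -p-> E -p-> E -q-> E -q-> E -r-> E
End state E is accepting.

Yes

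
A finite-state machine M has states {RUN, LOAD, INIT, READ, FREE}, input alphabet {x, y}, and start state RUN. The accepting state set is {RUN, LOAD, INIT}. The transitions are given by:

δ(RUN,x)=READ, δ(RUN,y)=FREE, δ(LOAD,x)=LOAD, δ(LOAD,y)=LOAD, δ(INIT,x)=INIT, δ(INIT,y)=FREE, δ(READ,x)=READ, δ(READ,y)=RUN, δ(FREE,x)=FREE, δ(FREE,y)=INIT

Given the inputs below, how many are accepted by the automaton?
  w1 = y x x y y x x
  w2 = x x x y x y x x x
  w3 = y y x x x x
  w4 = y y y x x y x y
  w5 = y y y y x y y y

1

w1: RUN → FREE → FREE → FREE → INIT → FREE → FREE → FREE  → end FREE, rejected
w2: RUN → READ → READ → READ → RUN → READ → RUN → READ → READ → READ  → end READ, rejected
w3: RUN → FREE → INIT → INIT → INIT → INIT → INIT  → end INIT, accepted
w4: RUN → FREE → INIT → FREE → FREE → FREE → INIT → INIT → FREE  → end FREE, rejected
w5: RUN → FREE → INIT → FREE → INIT → INIT → FREE → INIT → FREE  → end FREE, rejected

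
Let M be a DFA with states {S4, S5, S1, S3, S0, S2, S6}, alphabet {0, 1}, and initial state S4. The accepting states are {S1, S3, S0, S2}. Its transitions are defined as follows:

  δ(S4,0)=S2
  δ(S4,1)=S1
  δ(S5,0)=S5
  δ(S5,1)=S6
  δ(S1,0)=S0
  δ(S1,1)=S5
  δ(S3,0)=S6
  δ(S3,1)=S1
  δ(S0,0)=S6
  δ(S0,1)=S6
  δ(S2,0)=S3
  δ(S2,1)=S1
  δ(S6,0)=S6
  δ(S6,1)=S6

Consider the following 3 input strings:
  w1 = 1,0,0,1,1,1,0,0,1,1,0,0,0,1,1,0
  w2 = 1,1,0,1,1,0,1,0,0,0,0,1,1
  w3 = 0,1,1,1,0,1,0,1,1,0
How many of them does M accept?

w1: S4 → S1 → S0 → S6 → S6 → S6 → S6 → S6 → S6 → S6 → S6 → S6 → S6 → S6 → S6 → S6 → S6  → end S6, rejected
w2: S4 → S1 → S5 → S5 → S6 → S6 → S6 → S6 → S6 → S6 → S6 → S6 → S6 → S6  → end S6, rejected
w3: S4 → S2 → S1 → S5 → S6 → S6 → S6 → S6 → S6 → S6 → S6  → end S6, rejected

0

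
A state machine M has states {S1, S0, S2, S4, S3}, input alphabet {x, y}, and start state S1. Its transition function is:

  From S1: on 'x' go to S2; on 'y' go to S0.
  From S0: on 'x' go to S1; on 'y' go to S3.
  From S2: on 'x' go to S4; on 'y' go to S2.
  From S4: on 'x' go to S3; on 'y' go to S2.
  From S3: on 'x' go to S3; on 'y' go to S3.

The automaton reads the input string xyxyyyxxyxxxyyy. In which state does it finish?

S3

S1 → S2 → S2 → S4 → S2 → S2 → S2 → S4 → S3 → S3 → S3 → S3 → S3 → S3 → S3 → S3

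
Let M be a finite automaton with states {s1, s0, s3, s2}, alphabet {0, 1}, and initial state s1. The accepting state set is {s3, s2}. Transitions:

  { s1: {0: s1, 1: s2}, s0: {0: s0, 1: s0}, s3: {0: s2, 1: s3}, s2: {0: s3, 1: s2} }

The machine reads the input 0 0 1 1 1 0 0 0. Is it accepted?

Yes

start at s1
read '0': s1 → s1
read '0': s1 → s1
read '1': s1 → s2
read '1': s2 → s2
read '1': s2 → s2
read '0': s2 → s3
read '0': s3 → s2
read '0': s2 → s3
End state s3 is accepting.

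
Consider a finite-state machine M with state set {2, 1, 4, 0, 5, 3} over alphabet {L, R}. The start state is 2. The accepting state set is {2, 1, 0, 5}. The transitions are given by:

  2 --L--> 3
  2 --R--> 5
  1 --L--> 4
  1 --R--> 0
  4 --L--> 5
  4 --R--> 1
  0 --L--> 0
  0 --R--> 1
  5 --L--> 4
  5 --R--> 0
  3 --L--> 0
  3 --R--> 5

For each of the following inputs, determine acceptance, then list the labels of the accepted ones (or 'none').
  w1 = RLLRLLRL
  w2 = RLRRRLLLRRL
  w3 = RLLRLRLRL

w1:
  start at 2
  read 'R': 2 → 5
  read 'L': 5 → 4
  read 'L': 4 → 5
  read 'R': 5 → 0
  read 'L': 0 → 0
  read 'L': 0 → 0
  read 'R': 0 → 1
  read 'L': 1 → 4
  end 4, rejected
w2:
  start at 2
  read 'R': 2 → 5
  read 'L': 5 → 4
  read 'R': 4 → 1
  read 'R': 1 → 0
  read 'R': 0 → 1
  read 'L': 1 → 4
  read 'L': 4 → 5
  read 'L': 5 → 4
  read 'R': 4 → 1
  read 'R': 1 → 0
  read 'L': 0 → 0
  end 0, accepted
w3:
  start at 2
  read 'R': 2 → 5
  read 'L': 5 → 4
  read 'L': 4 → 5
  read 'R': 5 → 0
  read 'L': 0 → 0
  read 'R': 0 → 1
  read 'L': 1 → 4
  read 'R': 4 → 1
  read 'L': 1 → 4
  end 4, rejected

w2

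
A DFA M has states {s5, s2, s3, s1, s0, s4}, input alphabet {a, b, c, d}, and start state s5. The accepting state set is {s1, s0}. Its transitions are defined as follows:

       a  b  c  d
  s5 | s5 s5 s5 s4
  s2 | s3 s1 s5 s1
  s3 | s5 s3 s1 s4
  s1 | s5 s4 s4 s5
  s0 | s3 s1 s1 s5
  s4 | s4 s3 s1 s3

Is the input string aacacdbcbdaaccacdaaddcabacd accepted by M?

No

s5 → s5 → s5 → s5 → s5 → s5 → s4 → s3 → s1 → s4 → s3 → s5 → s5 → s5 → s5 → s5 → s5 → s4 → s4 → s4 → s3 → s4 → s1 → s5 → s5 → s5 → s5 → s4
End state s4 is not accepting.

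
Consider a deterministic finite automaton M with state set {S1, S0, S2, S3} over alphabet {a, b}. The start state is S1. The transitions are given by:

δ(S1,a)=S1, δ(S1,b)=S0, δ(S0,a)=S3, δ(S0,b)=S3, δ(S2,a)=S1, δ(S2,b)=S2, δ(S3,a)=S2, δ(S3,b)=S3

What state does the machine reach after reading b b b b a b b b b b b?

Trace: S1 -b-> S0 -b-> S3 -b-> S3 -b-> S3 -a-> S2 -b-> S2 -b-> S2 -b-> S2 -b-> S2 -b-> S2 -b-> S2

S2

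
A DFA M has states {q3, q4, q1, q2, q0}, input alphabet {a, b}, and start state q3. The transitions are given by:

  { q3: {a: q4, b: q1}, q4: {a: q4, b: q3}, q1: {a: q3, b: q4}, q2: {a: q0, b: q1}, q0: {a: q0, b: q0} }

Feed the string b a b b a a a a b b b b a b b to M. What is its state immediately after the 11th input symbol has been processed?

start at q3
read 'b': q3 → q1
read 'a': q1 → q3
read 'b': q3 → q1
read 'b': q1 → q4
read 'a': q4 → q4
read 'a': q4 → q4
read 'a': q4 → q4
read 'a': q4 → q4
read 'b': q4 → q3
read 'b': q3 → q1
read 'b': q1 → q4
After 11 symbols: q4.

q4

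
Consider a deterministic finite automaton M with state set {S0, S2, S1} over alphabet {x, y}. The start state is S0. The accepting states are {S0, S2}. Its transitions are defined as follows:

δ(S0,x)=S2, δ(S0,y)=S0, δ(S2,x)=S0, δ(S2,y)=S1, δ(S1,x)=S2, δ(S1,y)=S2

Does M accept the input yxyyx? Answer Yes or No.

S0 → S0 → S2 → S1 → S2 → S0
End state S0 is accepting.

Yes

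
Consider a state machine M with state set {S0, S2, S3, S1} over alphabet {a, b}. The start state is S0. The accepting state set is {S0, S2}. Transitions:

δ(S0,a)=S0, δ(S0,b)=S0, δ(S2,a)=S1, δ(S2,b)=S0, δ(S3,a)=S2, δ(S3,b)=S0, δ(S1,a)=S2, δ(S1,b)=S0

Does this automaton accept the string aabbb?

Trace: S0 -a-> S0 -a-> S0 -b-> S0 -b-> S0 -b-> S0
End state S0 is accepting.

Yes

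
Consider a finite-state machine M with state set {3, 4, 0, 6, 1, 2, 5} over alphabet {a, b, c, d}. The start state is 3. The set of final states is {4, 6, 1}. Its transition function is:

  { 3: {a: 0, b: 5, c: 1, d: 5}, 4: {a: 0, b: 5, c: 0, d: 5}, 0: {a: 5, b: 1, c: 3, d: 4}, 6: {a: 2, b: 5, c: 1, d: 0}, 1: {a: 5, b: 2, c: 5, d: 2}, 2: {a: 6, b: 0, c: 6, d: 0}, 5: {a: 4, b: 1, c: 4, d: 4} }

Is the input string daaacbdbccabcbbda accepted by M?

No

start at 3
read 'd': 3 → 5
read 'a': 5 → 4
read 'a': 4 → 0
read 'a': 0 → 5
read 'c': 5 → 4
read 'b': 4 → 5
read 'd': 5 → 4
read 'b': 4 → 5
read 'c': 5 → 4
read 'c': 4 → 0
read 'a': 0 → 5
read 'b': 5 → 1
read 'c': 1 → 5
read 'b': 5 → 1
read 'b': 1 → 2
read 'd': 2 → 0
read 'a': 0 → 5
End state 5 is not accepting.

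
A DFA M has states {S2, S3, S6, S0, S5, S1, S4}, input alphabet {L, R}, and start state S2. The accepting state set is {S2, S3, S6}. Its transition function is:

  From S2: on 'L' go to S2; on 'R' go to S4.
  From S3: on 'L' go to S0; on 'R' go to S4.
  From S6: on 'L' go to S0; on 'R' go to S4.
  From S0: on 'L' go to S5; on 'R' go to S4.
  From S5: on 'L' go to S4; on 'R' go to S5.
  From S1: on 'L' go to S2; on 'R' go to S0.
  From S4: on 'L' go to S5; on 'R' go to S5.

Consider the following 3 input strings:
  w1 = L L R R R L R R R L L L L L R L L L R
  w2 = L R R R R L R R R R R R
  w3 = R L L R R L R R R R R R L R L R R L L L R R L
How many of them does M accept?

0

w1: S2 → S2 → S2 → S4 → S5 → S5 → S4 → S5 → S5 → S5 → S4 → S5 → S4 → S5 → S4 → S5 → S4 → S5 → S4 → S5  → end S5, rejected
w2: S2 → S2 → S4 → S5 → S5 → S5 → S4 → S5 → S5 → S5 → S5 → S5 → S5  → end S5, rejected
w3: S2 → S4 → S5 → S4 → S5 → S5 → S4 → S5 → S5 → S5 → S5 → S5 → S5 → S4 → S5 → S4 → S5 → S5 → S4 → S5 → S4 → S5 → S5 → S4  → end S4, rejected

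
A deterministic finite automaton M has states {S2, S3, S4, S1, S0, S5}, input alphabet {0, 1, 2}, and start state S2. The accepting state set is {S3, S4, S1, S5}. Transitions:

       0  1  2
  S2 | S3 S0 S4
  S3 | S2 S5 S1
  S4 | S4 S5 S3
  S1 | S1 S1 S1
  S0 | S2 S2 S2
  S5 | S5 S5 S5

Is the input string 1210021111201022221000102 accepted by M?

Yes

start at S2
read '1': S2 → S0
read '2': S0 → S2
read '1': S2 → S0
read '0': S0 → S2
read '0': S2 → S3
read '2': S3 → S1
read '1': S1 → S1
read '1': S1 → S1
read '1': S1 → S1
read '1': S1 → S1
read '2': S1 → S1
read '0': S1 → S1
read '1': S1 → S1
read '0': S1 → S1
read '2': S1 → S1
read '2': S1 → S1
read '2': S1 → S1
read '2': S1 → S1
read '1': S1 → S1
read '0': S1 → S1
read '0': S1 → S1
read '0': S1 → S1
read '1': S1 → S1
read '0': S1 → S1
read '2': S1 → S1
End state S1 is accepting.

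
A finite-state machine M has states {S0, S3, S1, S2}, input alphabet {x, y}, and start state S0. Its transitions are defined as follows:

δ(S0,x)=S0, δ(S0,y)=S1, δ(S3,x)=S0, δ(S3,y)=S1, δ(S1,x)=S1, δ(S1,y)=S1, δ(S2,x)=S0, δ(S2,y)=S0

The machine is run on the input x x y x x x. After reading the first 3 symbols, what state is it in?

S1

Trace: S0 -x-> S0 -x-> S0 -y-> S1
After 3 symbols: S1.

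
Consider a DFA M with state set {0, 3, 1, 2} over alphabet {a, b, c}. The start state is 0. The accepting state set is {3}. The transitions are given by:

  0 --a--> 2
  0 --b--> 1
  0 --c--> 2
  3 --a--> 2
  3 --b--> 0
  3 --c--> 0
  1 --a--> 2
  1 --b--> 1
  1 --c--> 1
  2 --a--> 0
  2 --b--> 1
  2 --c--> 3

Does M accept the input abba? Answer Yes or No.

No

0 → 2 → 1 → 1 → 2
End state 2 is not accepting.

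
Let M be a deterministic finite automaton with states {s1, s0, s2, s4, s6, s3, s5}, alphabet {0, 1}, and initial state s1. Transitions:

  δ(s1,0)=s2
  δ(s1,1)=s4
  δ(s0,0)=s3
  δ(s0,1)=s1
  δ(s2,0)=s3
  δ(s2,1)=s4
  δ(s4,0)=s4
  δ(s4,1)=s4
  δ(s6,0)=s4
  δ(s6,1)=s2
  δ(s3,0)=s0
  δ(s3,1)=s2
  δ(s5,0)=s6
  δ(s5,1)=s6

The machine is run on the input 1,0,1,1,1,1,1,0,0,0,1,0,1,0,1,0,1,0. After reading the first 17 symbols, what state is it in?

start at s1
read '1': s1 → s4
read '0': s4 → s4
read '1': s4 → s4
read '1': s4 → s4
read '1': s4 → s4
read '1': s4 → s4
read '1': s4 → s4
read '0': s4 → s4
read '0': s4 → s4
read '0': s4 → s4
read '1': s4 → s4
read '0': s4 → s4
read '1': s4 → s4
read '0': s4 → s4
read '1': s4 → s4
read '0': s4 → s4
read '1': s4 → s4
After 17 symbols: s4.

s4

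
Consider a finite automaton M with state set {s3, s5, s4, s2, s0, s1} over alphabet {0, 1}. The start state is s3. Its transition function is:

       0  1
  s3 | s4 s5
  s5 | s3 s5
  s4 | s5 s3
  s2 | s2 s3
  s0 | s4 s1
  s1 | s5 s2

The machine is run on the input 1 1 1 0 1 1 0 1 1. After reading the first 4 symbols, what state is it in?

s3

Trace: s3 -1-> s5 -1-> s5 -1-> s5 -0-> s3
After 4 symbols: s3.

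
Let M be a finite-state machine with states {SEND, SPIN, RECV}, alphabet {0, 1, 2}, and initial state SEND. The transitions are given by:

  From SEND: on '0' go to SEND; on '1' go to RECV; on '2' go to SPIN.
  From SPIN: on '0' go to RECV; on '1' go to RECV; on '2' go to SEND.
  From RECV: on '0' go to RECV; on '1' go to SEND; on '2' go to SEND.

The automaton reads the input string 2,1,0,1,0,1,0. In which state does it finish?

RECV

start at SEND
read '2': SEND → SPIN
read '1': SPIN → RECV
read '0': RECV → RECV
read '1': RECV → SEND
read '0': SEND → SEND
read '1': SEND → RECV
read '0': RECV → RECV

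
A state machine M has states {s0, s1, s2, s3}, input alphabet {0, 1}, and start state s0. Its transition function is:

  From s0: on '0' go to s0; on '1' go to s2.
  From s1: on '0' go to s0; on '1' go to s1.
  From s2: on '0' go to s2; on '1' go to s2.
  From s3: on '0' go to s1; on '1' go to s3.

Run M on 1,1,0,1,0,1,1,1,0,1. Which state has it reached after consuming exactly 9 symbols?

s0 → s2 → s2 → s2 → s2 → s2 → s2 → s2 → s2 → s2
After 9 symbols: s2.

s2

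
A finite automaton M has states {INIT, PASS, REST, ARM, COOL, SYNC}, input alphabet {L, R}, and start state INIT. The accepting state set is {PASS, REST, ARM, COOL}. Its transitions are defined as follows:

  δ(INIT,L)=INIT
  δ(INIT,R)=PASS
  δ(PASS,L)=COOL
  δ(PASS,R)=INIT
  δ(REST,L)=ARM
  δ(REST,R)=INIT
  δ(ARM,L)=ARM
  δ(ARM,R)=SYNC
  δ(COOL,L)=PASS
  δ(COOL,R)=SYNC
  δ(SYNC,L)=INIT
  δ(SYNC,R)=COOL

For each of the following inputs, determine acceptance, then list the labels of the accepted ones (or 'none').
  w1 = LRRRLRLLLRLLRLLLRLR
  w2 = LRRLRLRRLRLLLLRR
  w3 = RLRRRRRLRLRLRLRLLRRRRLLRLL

w3

w1: INIT → INIT → PASS → INIT → PASS → COOL → SYNC → INIT → INIT → INIT → PASS → COOL → PASS → INIT → INIT → INIT → INIT → PASS → COOL → SYNC  → end SYNC, rejected
w2: INIT → INIT → PASS → INIT → INIT → PASS → COOL → SYNC → COOL → PASS → INIT → INIT → INIT → INIT → INIT → PASS → INIT  → end INIT, rejected
w3: INIT → PASS → COOL → SYNC → COOL → SYNC → COOL → SYNC → INIT → PASS → COOL → SYNC → INIT → PASS → COOL → SYNC → INIT → INIT → PASS → INIT → PASS → INIT → INIT → INIT → PASS → COOL → PASS  → end PASS, accepted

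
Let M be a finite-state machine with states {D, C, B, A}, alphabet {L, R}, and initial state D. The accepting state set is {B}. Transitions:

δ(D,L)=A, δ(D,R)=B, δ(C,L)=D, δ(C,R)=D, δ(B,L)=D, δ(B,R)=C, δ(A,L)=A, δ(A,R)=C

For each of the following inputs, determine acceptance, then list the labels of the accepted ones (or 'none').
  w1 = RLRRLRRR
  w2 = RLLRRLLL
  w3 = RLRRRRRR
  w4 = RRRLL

none

w1: D → B → D → B → C → D → B → C → D  → end D, rejected
w2: D → B → D → A → C → D → A → A → A  → end A, rejected
w3: D → B → D → B → C → D → B → C → D  → end D, rejected
w4: D → B → C → D → A → A  → end A, rejected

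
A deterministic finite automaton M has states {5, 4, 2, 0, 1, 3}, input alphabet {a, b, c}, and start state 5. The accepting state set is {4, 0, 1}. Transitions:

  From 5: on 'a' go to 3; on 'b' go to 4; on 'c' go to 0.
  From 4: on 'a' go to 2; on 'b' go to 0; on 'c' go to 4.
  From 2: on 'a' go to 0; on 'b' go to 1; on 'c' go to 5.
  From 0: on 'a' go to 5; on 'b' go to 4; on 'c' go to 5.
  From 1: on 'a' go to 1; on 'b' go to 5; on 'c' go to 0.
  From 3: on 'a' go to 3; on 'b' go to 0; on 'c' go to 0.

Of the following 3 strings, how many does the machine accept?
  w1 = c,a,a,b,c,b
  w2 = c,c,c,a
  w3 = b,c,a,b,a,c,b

2

w1: 5 → 0 → 5 → 3 → 0 → 5 → 4  → end 4, accepted
w2: 5 → 0 → 5 → 0 → 5  → end 5, rejected
w3: 5 → 4 → 4 → 2 → 1 → 1 → 0 → 4  → end 4, accepted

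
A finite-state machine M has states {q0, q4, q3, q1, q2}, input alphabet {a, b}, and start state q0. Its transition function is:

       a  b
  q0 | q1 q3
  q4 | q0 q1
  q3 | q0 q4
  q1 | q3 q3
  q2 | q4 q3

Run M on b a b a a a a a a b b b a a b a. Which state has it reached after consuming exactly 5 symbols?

Trace: q0 -b-> q3 -a-> q0 -b-> q3 -a-> q0 -a-> q1
After 5 symbols: q1.

q1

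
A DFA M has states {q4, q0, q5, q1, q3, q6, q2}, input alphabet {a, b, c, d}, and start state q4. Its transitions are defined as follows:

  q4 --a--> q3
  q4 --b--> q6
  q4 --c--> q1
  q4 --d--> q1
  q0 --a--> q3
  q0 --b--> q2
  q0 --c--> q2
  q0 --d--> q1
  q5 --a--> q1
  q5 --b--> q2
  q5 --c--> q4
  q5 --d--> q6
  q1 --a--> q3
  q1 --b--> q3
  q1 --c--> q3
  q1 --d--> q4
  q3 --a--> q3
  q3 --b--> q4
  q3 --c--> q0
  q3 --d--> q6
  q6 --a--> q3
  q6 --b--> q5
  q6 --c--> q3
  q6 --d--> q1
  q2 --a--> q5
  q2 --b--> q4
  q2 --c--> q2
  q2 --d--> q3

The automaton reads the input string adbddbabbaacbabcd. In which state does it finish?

q3

start at q4
read 'a': q4 → q3
read 'd': q3 → q6
read 'b': q6 → q5
read 'd': q5 → q6
read 'd': q6 → q1
read 'b': q1 → q3
read 'a': q3 → q3
read 'b': q3 → q4
read 'b': q4 → q6
read 'a': q6 → q3
read 'a': q3 → q3
read 'c': q3 → q0
read 'b': q0 → q2
read 'a': q2 → q5
read 'b': q5 → q2
read 'c': q2 → q2
read 'd': q2 → q3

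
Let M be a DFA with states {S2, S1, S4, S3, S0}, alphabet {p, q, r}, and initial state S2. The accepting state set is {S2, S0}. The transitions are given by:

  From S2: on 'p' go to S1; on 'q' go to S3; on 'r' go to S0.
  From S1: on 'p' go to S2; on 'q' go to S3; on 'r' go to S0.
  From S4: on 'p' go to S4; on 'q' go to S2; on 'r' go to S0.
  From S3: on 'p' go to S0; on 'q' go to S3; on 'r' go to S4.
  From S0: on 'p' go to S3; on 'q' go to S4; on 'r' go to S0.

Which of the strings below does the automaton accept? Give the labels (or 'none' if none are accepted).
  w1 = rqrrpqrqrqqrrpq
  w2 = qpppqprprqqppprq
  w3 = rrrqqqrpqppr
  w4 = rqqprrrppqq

w3, w4

w1: Trace: S2 -r-> S0 -q-> S4 -r-> S0 -r-> S0 -p-> S3 -q-> S3 -r-> S4 -q-> S2 -r-> S0 -q-> S4 -q-> S2 -r-> S0 -r-> S0 -p-> S3 -q-> S3  → end S3, rejected
w2: Trace: S2 -q-> S3 -p-> S0 -p-> S3 -p-> S0 -q-> S4 -p-> S4 -r-> S0 -p-> S3 -r-> S4 -q-> S2 -q-> S3 -p-> S0 -p-> S3 -p-> S0 -r-> S0 -q-> S4  → end S4, rejected
w3: Trace: S2 -r-> S0 -r-> S0 -r-> S0 -q-> S4 -q-> S2 -q-> S3 -r-> S4 -p-> S4 -q-> S2 -p-> S1 -p-> S2 -r-> S0  → end S0, accepted
w4: Trace: S2 -r-> S0 -q-> S4 -q-> S2 -p-> S1 -r-> S0 -r-> S0 -r-> S0 -p-> S3 -p-> S0 -q-> S4 -q-> S2  → end S2, accepted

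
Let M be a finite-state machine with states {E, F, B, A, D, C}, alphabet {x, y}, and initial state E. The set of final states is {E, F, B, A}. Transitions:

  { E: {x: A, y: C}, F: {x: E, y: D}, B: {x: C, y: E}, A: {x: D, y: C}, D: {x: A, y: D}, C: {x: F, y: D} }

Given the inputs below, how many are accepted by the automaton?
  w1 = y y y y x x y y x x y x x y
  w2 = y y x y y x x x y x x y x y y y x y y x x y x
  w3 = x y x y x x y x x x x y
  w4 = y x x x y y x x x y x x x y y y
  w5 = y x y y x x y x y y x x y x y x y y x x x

2

w1: Trace: E -y-> C -y-> D -y-> D -y-> D -x-> A -x-> D -y-> D -y-> D -x-> A -x-> D -y-> D -x-> A -x-> D -y-> D  → end D, rejected
w2: Trace: E -y-> C -y-> D -x-> A -y-> C -y-> D -x-> A -x-> D -x-> A -y-> C -x-> F -x-> E -y-> C -x-> F -y-> D -y-> D -y-> D -x-> A -y-> C -y-> D -x-> A -x-> D -y-> D -x-> A  → end A, accepted
w3: Trace: E -x-> A -y-> C -x-> F -y-> D -x-> A -x-> D -y-> D -x-> A -x-> D -x-> A -x-> D -y-> D  → end D, rejected
w4: Trace: E -y-> C -x-> F -x-> E -x-> A -y-> C -y-> D -x-> A -x-> D -x-> A -y-> C -x-> F -x-> E -x-> A -y-> C -y-> D -y-> D  → end D, rejected
w5: Trace: E -y-> C -x-> F -y-> D -y-> D -x-> A -x-> D -y-> D -x-> A -y-> C -y-> D -x-> A -x-> D -y-> D -x-> A -y-> C -x-> F -y-> D -y-> D -x-> A -x-> D -x-> A  → end A, accepted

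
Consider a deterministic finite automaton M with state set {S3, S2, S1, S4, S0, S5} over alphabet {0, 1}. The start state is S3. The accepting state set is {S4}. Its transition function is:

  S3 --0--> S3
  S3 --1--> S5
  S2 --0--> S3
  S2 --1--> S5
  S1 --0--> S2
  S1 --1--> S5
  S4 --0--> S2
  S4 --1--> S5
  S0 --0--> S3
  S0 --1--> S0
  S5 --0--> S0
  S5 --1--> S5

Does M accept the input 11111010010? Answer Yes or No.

start at S3
read '1': S3 → S5
read '1': S5 → S5
read '1': S5 → S5
read '1': S5 → S5
read '1': S5 → S5
read '0': S5 → S0
read '1': S0 → S0
read '0': S0 → S3
read '0': S3 → S3
read '1': S3 → S5
read '0': S5 → S0
End state S0 is not accepting.

No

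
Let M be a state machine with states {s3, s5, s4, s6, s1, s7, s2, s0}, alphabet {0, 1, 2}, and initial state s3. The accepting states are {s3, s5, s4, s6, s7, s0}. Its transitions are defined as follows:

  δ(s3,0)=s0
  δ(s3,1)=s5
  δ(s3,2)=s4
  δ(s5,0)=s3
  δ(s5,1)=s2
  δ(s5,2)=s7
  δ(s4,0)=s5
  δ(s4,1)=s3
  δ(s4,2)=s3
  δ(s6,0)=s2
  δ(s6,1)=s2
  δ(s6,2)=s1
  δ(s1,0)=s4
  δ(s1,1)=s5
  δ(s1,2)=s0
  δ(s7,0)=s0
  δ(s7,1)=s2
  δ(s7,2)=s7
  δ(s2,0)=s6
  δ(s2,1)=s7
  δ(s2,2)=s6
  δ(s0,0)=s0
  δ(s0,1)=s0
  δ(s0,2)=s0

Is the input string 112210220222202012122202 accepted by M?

Yes

start at s3
read '1': s3 → s5
read '1': s5 → s2
read '2': s2 → s6
read '2': s6 → s1
read '1': s1 → s5
read '0': s5 → s3
read '2': s3 → s4
read '2': s4 → s3
read '0': s3 → s0
read '2': s0 → s0
read '2': s0 → s0
read '2': s0 → s0
read '2': s0 → s0
read '0': s0 → s0
read '2': s0 → s0
read '0': s0 → s0
read '1': s0 → s0
read '2': s0 → s0
read '1': s0 → s0
read '2': s0 → s0
read '2': s0 → s0
read '2': s0 → s0
read '0': s0 → s0
read '2': s0 → s0
End state s0 is accepting.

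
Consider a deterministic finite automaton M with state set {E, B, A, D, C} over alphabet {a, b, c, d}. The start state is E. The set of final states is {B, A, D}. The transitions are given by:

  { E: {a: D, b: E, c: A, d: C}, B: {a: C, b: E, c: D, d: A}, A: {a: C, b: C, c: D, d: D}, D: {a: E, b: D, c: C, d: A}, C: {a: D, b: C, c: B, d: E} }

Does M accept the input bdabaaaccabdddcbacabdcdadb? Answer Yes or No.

No

Trace: E -b-> E -d-> C -a-> D -b-> D -a-> E -a-> D -a-> E -c-> A -c-> D -a-> E -b-> E -d-> C -d-> E -d-> C -c-> B -b-> E -a-> D -c-> C -a-> D -b-> D -d-> A -c-> D -d-> A -a-> C -d-> E -b-> E
End state E is not accepting.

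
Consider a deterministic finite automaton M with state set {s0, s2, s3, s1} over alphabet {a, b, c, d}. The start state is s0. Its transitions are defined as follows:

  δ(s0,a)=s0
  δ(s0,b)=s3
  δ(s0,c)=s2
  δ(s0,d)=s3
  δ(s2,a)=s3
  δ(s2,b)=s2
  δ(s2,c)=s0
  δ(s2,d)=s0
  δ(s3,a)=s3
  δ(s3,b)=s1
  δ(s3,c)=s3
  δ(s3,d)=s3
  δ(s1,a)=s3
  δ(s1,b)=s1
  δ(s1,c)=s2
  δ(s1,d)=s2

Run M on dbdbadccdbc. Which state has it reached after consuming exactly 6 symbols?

s3

start at s0
read 'd': s0 → s3
read 'b': s3 → s1
read 'd': s1 → s2
read 'b': s2 → s2
read 'a': s2 → s3
read 'd': s3 → s3
After 6 symbols: s3.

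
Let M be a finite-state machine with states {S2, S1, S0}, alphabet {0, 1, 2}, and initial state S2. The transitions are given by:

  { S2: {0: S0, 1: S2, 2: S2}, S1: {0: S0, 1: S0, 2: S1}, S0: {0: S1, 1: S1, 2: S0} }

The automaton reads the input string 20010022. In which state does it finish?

Trace: S2 -2-> S2 -0-> S0 -0-> S1 -1-> S0 -0-> S1 -0-> S0 -2-> S0 -2-> S0

S0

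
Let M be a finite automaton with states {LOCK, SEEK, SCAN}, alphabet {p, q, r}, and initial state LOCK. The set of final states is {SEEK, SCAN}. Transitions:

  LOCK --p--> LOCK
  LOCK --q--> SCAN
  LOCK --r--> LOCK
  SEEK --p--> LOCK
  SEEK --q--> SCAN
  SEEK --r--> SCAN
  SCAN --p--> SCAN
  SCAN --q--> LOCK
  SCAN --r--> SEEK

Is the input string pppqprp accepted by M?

No

LOCK → LOCK → LOCK → LOCK → SCAN → SCAN → SEEK → LOCK
End state LOCK is not accepting.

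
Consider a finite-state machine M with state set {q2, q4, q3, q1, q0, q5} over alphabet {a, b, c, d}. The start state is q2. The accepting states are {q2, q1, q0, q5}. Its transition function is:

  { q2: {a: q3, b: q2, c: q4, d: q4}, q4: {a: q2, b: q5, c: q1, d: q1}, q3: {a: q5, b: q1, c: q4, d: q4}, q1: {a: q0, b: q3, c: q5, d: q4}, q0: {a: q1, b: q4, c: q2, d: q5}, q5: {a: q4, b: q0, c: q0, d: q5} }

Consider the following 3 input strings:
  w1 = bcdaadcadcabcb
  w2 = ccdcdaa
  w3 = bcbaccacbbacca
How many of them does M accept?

2

w1: q2 → q2 → q4 → q1 → q0 → q1 → q4 → q1 → q0 → q5 → q0 → q1 → q3 → q4 → q5  → end q5, accepted
w2: q2 → q4 → q1 → q4 → q1 → q4 → q2 → q3  → end q3, rejected
w3: q2 → q2 → q4 → q5 → q4 → q1 → q5 → q4 → q1 → q3 → q1 → q0 → q2 → q4 → q2  → end q2, accepted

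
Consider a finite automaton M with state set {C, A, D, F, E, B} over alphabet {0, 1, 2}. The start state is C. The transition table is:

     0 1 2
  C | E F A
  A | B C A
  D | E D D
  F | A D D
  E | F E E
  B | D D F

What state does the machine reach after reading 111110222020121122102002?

Trace: C -1-> F -1-> D -1-> D -1-> D -1-> D -0-> E -2-> E -2-> E -2-> E -0-> F -2-> D -0-> E -1-> E -2-> E -1-> E -1-> E -2-> E -2-> E -1-> E -0-> F -2-> D -0-> E -0-> F -2-> D

D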